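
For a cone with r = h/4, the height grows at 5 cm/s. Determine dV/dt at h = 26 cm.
845π/4 cm³/s

V = (1/3)π(h/4)²h = πh³/48
dV/dt = πh²/16 · 5
At h = 26: dV/dt = 845π/4 cm³/s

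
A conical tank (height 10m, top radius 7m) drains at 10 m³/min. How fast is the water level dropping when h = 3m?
1000/(441π) ≈ 0.7218 m/min

r/h = 7/10, so r = (7/10)h
V = (1/3)πr²h = (1/3)π((7/10)h)²h = (49/300)πh³
dV/dh = (49/100)πh²
dh/dt = (dV/dt)/(dV/dh) = -10/((49/100)π·3²) = -1000/(441π) m/min
The level is dropping at 1000/(441π) ≈ 0.7218 m/min.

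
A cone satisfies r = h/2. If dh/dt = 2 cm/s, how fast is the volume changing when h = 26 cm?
338π cm³/s

V = (1/3)π(h/2)²h = πh³/12
dV/dt = πh²/4 · 2
At h = 26: dV/dt = 338π cm³/s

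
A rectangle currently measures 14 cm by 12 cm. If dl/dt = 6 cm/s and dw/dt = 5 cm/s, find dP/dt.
22 cm/s

P = 2(l + w)
dP/dt = 2(dl/dt + dw/dt) = 2(6 + 5) = 22 cm/s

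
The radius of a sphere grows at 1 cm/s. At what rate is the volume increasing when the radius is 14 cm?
784π cm³/s

V = (4/3)πr³
dV/dt = dV/dr · dr/dt = 4πr² · 1
At r = 14: dV/dt = 784π cm³/s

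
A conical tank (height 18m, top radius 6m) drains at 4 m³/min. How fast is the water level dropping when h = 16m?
9/(64π) ≈ 0.04476 m/min

r/h = 6/18, so r = (1/3)h
V = (1/3)πr²h = (1/3)π((1/3)h)²h = (1/27)πh³
dV/dh = (1/9)πh²
dh/dt = (dV/dt)/(dV/dh) = -4/((1/9)π·16²) = -9/(64π) m/min
The level is dropping at 9/(64π) ≈ 0.04476 m/min.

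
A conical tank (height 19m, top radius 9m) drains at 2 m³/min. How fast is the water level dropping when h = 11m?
722/(9801π) ≈ 0.02345 m/min

r/h = 9/19, so r = (9/19)h
V = (1/3)πr²h = (1/3)π((9/19)h)²h = (27/361)πh³
dV/dh = (81/361)πh²
dh/dt = (dV/dt)/(dV/dh) = -2/((81/361)π·11²) = -722/(9801π) m/min
The level is dropping at 722/(9801π) ≈ 0.02345 m/min.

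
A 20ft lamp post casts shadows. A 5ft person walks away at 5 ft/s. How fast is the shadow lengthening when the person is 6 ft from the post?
5/3 ft/s

By similar triangles: 20/(x+s) = 5/s
Solving: s = 5x/15
ds/dt = 5/15 · dx/dt = 1/3 · 5 = 5/3 ft/s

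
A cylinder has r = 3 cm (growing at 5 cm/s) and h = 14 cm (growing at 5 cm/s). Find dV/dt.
465π cm³/s

V = πr²h
dV/dt = 2πrh·dr/dt + πr²·dh/dt
= 2π(3)(14)(5) + π(3)²(5)
= 465π cm³/s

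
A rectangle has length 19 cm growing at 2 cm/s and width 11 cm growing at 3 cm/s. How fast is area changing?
79 cm²/s

A = lw
dA/dt = w·dl/dt + l·dw/dt = 11·2 + 19·3 = 79 cm²/s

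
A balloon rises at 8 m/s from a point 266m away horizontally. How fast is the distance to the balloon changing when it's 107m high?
856√82205/82205 ≈ 2.986 m/s

z² = 266² + y²
z = √(266² + 107²) = √82205
dz/dt = y/z · dy/dt = 107/√82205 · 8 = 856√82205/82205 ≈ 2.986 m/s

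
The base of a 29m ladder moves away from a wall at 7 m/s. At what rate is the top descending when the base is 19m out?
133√30/120 ≈ 6.071 m/s

x² + y² = 29²
2x·dx/dt + 2y·dy/dt = 0
dy/dt = -x/y · dx/dt = -19/(4√30) · 7 = -133√30/120 m/s
The top is descending at 133√30/120 ≈ 6.071 m/s.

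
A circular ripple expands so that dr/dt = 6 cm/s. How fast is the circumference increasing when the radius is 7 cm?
12π cm/s

C = 2πr
dC/dt = 2π · dr/dt = 2π · 6 = 12π cm/s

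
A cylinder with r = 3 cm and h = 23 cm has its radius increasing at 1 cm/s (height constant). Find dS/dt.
58π cm²/s

S = 2πrh + 2πr² (lateral + bases)
dS/dt = (2πh + 4πr)·dr/dt = (2π·23 + 4π·3)·1
= 58π cm²/s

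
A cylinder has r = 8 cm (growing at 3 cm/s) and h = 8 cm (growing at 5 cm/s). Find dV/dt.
704π cm³/s

V = πr²h
dV/dt = 2πrh·dr/dt + πr²·dh/dt
= 2π(8)(8)(3) + π(8)²(5)
= 704π cm³/s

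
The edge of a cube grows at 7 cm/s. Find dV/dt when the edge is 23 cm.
11109 cm³/s

V = s³
dV/dt = 3s² · ds/dt = 3·23²·7 = 11109 cm³/s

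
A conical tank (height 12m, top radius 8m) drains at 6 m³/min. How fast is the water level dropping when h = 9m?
1/(6π) ≈ 0.05305 m/min

r/h = 8/12, so r = (2/3)h
V = (1/3)πr²h = (1/3)π((2/3)h)²h = (4/27)πh³
dV/dh = (4/9)πh²
dh/dt = (dV/dt)/(dV/dh) = -6/((4/9)π·9²) = -1/(6π) m/min
The level is dropping at 1/(6π) ≈ 0.05305 m/min.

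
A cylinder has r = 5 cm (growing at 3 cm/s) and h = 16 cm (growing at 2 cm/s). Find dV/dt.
530π cm³/s

V = πr²h
dV/dt = 2πrh·dr/dt + πr²·dh/dt
= 2π(5)(16)(3) + π(5)²(2)
= 530π cm³/s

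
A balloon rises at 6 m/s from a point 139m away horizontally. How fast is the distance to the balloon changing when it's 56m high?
336√22457/22457 ≈ 2.242 m/s

z² = 139² + y²
z = √(139² + 56²) = √22457
dz/dt = y/z · dy/dt = 56/√22457 · 6 = 336√22457/22457 ≈ 2.242 m/s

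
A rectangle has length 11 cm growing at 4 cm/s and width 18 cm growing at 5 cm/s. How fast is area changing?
127 cm²/s

A = lw
dA/dt = w·dl/dt + l·dw/dt = 18·4 + 11·5 = 127 cm²/s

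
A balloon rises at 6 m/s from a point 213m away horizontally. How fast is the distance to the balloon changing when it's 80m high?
480√51769/51769 ≈ 2.11 m/s

z² = 213² + y²
z = √(213² + 80²) = √51769
dz/dt = y/z · dy/dt = 80/√51769 · 6 = 480√51769/51769 ≈ 2.11 m/s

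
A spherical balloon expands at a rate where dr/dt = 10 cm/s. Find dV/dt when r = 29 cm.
33640π cm³/s

V = (4/3)πr³
dV/dt = dV/dr · dr/dt = 4πr² · 10
At r = 29: dV/dt = 33640π cm³/s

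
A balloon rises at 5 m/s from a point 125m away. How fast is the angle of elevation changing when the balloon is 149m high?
0.016523 rad/s

tan(θ) = y/125
sec²(θ) · dθ/dt = (1/125) · dy/dt
dθ/dt = cos²(θ)/125 · 5 = 125/(125² + 149²) · 5
dθ/dt = 0.016523 rad/s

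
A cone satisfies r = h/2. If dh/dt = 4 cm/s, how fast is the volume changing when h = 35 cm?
1225π cm³/s

V = (1/3)π(h/2)²h = πh³/12
dV/dt = πh²/4 · 4
At h = 35: dV/dt = 1225π cm³/s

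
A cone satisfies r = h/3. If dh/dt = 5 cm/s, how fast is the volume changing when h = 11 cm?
605π/9 cm³/s

V = (1/3)π(h/3)²h = πh³/27
dV/dt = πh²/9 · 5
At h = 11: dV/dt = 605π/9 cm³/s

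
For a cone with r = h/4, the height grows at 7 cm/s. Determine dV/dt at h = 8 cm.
28π cm³/s

V = (1/3)π(h/4)²h = πh³/48
dV/dt = πh²/16 · 7
At h = 8: dV/dt = 28π cm³/s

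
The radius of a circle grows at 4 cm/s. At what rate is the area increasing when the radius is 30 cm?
240π cm²/s

A = πr²
dA/dt = 2πr · dr/dt = 2π(30)(4) = 240π cm²/s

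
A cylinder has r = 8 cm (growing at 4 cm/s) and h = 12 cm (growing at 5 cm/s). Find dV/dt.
1088π cm³/s

V = πr²h
dV/dt = 2πrh·dr/dt + πr²·dh/dt
= 2π(8)(12)(4) + π(8)²(5)
= 1088π cm³/s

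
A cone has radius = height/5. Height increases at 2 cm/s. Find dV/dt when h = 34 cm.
2312π/25 cm³/s

V = (1/3)π(h/5)²h = πh³/75
dV/dt = πh²/25 · 2
At h = 34: dV/dt = 2312π/25 cm³/s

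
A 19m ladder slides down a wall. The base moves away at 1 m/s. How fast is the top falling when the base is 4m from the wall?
4√345/345 ≈ 0.2154 m/s

x² + y² = 19²
2x·dx/dt + 2y·dy/dt = 0
dy/dt = -x/y · dx/dt = -4/√345 · 1 = -4√345/345 m/s
The top is descending at 4√345/345 ≈ 0.2154 m/s.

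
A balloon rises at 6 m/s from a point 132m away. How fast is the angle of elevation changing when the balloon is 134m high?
0.022386 rad/s

tan(θ) = y/132
sec²(θ) · dθ/dt = (1/132) · dy/dt
dθ/dt = cos²(θ)/132 · 6 = 132/(132² + 134²) · 6
dθ/dt = 0.022386 rad/s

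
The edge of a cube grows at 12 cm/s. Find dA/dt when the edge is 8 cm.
1152 cm²/s

A = 6s²
dA/dt = 12s · ds/dt = 12·8·12 = 1152 cm²/s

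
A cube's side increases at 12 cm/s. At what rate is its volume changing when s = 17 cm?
10404 cm³/s

V = s³
dV/dt = 3s² · ds/dt = 3·17²·12 = 10404 cm³/s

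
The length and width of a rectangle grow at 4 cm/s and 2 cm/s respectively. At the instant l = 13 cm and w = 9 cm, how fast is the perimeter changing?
12 cm/s

P = 2(l + w)
dP/dt = 2(dl/dt + dw/dt) = 2(4 + 2) = 12 cm/s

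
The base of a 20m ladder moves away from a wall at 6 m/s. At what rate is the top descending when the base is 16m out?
8 m/s

x² + y² = 20²
2x·dx/dt + 2y·dy/dt = 0
dy/dt = -x/y · dx/dt = -16/12 · 6 = -8 m/s
The top is descending at 8 m/s.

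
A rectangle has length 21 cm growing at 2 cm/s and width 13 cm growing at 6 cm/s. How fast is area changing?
152 cm²/s

A = lw
dA/dt = w·dl/dt + l·dw/dt = 13·2 + 21·6 = 152 cm²/s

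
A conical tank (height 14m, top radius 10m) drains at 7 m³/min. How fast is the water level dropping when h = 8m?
343/(1600π) ≈ 0.06824 m/min

r/h = 10/14, so r = (5/7)h
V = (1/3)πr²h = (1/3)π((5/7)h)²h = (25/147)πh³
dV/dh = (25/49)πh²
dh/dt = (dV/dt)/(dV/dh) = -7/((25/49)π·8²) = -343/(1600π) m/min
The level is dropping at 343/(1600π) ≈ 0.06824 m/min.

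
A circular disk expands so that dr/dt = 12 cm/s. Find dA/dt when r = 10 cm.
240π cm²/s

A = πr²
dA/dt = 2πr · dr/dt = 2π(10)(12) = 240π cm²/s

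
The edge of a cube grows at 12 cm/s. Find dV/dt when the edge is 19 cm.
12996 cm³/s

V = s³
dV/dt = 3s² · ds/dt = 3·19²·12 = 12996 cm³/s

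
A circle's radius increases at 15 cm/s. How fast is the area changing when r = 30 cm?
900π cm²/s

A = πr²
dA/dt = 2πr · dr/dt = 2π(30)(15) = 900π cm²/s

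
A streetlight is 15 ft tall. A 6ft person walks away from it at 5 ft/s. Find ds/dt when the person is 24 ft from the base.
10/3 ft/s

By similar triangles: 15/(x+s) = 6/s
Solving: s = 6x/9
ds/dt = 6/9 · dx/dt = 2/3 · 5 = 10/3 ft/s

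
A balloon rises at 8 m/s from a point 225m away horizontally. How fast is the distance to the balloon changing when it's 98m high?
784√60229/60229 ≈ 3.195 m/s

z² = 225² + y²
z = √(225² + 98²) = √60229
dz/dt = y/z · dy/dt = 98/√60229 · 8 = 784√60229/60229 ≈ 3.195 m/s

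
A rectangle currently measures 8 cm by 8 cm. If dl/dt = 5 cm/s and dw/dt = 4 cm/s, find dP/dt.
18 cm/s

P = 2(l + w)
dP/dt = 2(dl/dt + dw/dt) = 2(5 + 4) = 18 cm/s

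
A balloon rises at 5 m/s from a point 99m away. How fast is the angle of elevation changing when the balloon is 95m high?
0.026293 rad/s

tan(θ) = y/99
sec²(θ) · dθ/dt = (1/99) · dy/dt
dθ/dt = cos²(θ)/99 · 5 = 99/(99² + 95²) · 5
dθ/dt = 0.026293 rad/s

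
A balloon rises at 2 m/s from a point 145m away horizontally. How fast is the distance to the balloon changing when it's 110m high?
44√53/265 ≈ 1.209 m/s

z² = 145² + y²
z = √(145² + 110²) = 25√53
dz/dt = y/z · dy/dt = 110/(25√53) · 2 = 44√53/265 ≈ 1.209 m/s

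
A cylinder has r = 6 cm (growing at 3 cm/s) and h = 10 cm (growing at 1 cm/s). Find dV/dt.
396π cm³/s

V = πr²h
dV/dt = 2πrh·dr/dt + πr²·dh/dt
= 2π(6)(10)(3) + π(6)²(1)
= 396π cm³/s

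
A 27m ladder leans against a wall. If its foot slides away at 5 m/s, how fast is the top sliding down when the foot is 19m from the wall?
95√23/92 ≈ 4.952 m/s

x² + y² = 27²
2x·dx/dt + 2y·dy/dt = 0
dy/dt = -x/y · dx/dt = -19/(4√23) · 5 = -95√23/92 m/s
The top is descending at 95√23/92 ≈ 4.952 m/s.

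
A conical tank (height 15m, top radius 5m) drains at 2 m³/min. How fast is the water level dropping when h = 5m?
18/(25π) ≈ 0.2292 m/min

r/h = 5/15, so r = (1/3)h
V = (1/3)πr²h = (1/3)π((1/3)h)²h = (1/27)πh³
dV/dh = (1/9)πh²
dh/dt = (dV/dt)/(dV/dh) = -2/((1/9)π·5²) = -18/(25π) m/min
The level is dropping at 18/(25π) ≈ 0.2292 m/min.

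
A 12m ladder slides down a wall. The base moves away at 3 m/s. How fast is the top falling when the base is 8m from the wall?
6√5/5 ≈ 2.683 m/s

x² + y² = 12²
2x·dx/dt + 2y·dy/dt = 0
dy/dt = -x/y · dx/dt = -8/(4√5) · 3 = -6√5/5 m/s
The top is descending at 6√5/5 ≈ 2.683 m/s.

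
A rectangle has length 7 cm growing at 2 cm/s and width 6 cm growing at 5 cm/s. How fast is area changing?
47 cm²/s

A = lw
dA/dt = w·dl/dt + l·dw/dt = 6·2 + 7·5 = 47 cm²/s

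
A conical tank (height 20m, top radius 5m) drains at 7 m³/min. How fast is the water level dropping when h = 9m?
112/(81π) ≈ 0.4401 m/min

r/h = 5/20, so r = (1/4)h
V = (1/3)πr²h = (1/3)π((1/4)h)²h = (1/48)πh³
dV/dh = (1/16)πh²
dh/dt = (dV/dt)/(dV/dh) = -7/((1/16)π·9²) = -112/(81π) m/min
The level is dropping at 112/(81π) ≈ 0.4401 m/min.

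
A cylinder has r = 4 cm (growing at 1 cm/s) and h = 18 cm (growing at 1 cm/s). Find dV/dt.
160π cm³/s

V = πr²h
dV/dt = 2πrh·dr/dt + πr²·dh/dt
= 2π(4)(18)(1) + π(4)²(1)
= 160π cm³/s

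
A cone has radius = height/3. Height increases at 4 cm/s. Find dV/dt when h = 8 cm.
256π/9 cm³/s

V = (1/3)π(h/3)²h = πh³/27
dV/dt = πh²/9 · 4
At h = 8: dV/dt = 256π/9 cm³/s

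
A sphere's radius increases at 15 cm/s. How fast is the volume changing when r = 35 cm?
73500π cm³/s

V = (4/3)πr³
dV/dt = dV/dr · dr/dt = 4πr² · 15
At r = 35: dV/dt = 73500π cm³/s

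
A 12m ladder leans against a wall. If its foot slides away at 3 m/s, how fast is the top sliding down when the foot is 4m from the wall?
3√2/4 ≈ 1.061 m/s

x² + y² = 12²
2x·dx/dt + 2y·dy/dt = 0
dy/dt = -x/y · dx/dt = -4/(8√2) · 3 = -3√2/4 m/s
The top is descending at 3√2/4 ≈ 1.061 m/s.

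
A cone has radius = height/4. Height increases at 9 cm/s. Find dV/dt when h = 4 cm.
9π cm³/s

V = (1/3)π(h/4)²h = πh³/48
dV/dt = πh²/16 · 9
At h = 4: dV/dt = 9π cm³/s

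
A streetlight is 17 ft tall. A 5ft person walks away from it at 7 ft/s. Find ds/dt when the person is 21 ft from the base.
35/12 ft/s

By similar triangles: 17/(x+s) = 5/s
Solving: s = 5x/12
ds/dt = 5/12 · dx/dt = 5/12 · 7 = 35/12 ft/s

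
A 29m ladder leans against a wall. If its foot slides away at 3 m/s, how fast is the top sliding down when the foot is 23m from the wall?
23√78/52 ≈ 3.906 m/s

x² + y² = 29²
2x·dx/dt + 2y·dy/dt = 0
dy/dt = -x/y · dx/dt = -23/(2√78) · 3 = -23√78/52 m/s
The top is descending at 23√78/52 ≈ 3.906 m/s.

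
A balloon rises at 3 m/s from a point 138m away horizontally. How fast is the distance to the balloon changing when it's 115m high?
15√61/61 ≈ 1.921 m/s

z² = 138² + y²
z = √(138² + 115²) = 23√61
dz/dt = y/z · dy/dt = 115/(23√61) · 3 = 15√61/61 ≈ 1.921 m/s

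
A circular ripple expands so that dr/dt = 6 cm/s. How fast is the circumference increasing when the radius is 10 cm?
12π cm/s

C = 2πr
dC/dt = 2π · dr/dt = 2π · 6 = 12π cm/s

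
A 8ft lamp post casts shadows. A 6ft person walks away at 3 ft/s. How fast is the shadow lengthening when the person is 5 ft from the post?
9 ft/s

By similar triangles: 8/(x+s) = 6/s
Solving: s = 6x/2
ds/dt = 6/2 · dx/dt = 3 · 3 = 9 ft/s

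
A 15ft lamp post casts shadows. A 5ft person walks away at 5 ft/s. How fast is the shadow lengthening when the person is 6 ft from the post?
5/2 ft/s

By similar triangles: 15/(x+s) = 5/s
Solving: s = 5x/10
ds/dt = 5/10 · dx/dt = 1/2 · 5 = 5/2 ft/s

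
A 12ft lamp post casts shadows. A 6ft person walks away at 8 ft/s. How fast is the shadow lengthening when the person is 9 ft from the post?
8 ft/s

By similar triangles: 12/(x+s) = 6/s
Solving: s = 6x/6
ds/dt = 6/6 · dx/dt = 1 · 8 = 8 ft/s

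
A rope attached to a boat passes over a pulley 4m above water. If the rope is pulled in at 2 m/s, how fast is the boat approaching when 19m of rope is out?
38√345/345 ≈ 2.046 m/s

rope² = x² + 4²
x = √(19² - 4²) = √345
dx/dt = (rope/x) · d(rope)/dt = (19/√345) · (-2) = -38√345/345 m/s
The boat approaches at 38√345/345 ≈ 2.046 m/s.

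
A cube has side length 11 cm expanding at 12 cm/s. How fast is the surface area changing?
1584 cm²/s

A = 6s²
dA/dt = 12s · ds/dt = 12·11·12 = 1584 cm²/s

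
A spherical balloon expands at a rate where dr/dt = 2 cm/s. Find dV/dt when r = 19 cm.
2888π cm³/s

V = (4/3)πr³
dV/dt = dV/dr · dr/dt = 4πr² · 2
At r = 19: dV/dt = 2888π cm³/s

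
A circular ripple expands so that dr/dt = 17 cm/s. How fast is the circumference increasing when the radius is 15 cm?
34π cm/s

C = 2πr
dC/dt = 2π · dr/dt = 2π · 17 = 34π cm/s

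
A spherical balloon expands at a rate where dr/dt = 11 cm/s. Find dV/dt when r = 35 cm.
53900π cm³/s

V = (4/3)πr³
dV/dt = dV/dr · dr/dt = 4πr² · 11
At r = 35: dV/dt = 53900π cm³/s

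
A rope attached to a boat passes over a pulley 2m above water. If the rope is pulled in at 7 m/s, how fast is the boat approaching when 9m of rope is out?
9√77/11 ≈ 7.18 m/s

rope² = x² + 2²
x = √(9² - 2²) = √77
dx/dt = (rope/x) · d(rope)/dt = (9/√77) · (-7) = -9√77/11 m/s
The boat approaches at 9√77/11 ≈ 7.18 m/s.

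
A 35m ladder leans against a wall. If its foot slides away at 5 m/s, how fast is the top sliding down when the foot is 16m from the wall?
80√969/969 ≈ 2.57 m/s

x² + y² = 35²
2x·dx/dt + 2y·dy/dt = 0
dy/dt = -x/y · dx/dt = -16/√969 · 5 = -80√969/969 m/s
The top is descending at 80√969/969 ≈ 2.57 m/s.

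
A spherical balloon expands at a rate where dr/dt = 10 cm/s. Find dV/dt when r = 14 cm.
7840π cm³/s

V = (4/3)πr³
dV/dt = dV/dr · dr/dt = 4πr² · 10
At r = 14: dV/dt = 7840π cm³/s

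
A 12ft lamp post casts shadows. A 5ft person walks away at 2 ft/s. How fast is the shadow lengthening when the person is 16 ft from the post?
10/7 ft/s

By similar triangles: 12/(x+s) = 5/s
Solving: s = 5x/7
ds/dt = 5/7 · dx/dt = 5/7 · 2 = 10/7 ft/s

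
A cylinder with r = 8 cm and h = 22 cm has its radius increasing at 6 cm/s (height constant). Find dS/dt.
456π cm²/s

S = 2πrh + 2πr² (lateral + bases)
dS/dt = (2πh + 4πr)·dr/dt = (2π·22 + 4π·8)·6
= 456π cm²/s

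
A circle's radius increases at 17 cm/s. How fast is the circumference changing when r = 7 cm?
34π cm/s

C = 2πr
dC/dt = 2π · dr/dt = 2π · 17 = 34π cm/s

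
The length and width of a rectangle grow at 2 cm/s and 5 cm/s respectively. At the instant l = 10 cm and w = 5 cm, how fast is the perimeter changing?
14 cm/s

P = 2(l + w)
dP/dt = 2(dl/dt + dw/dt) = 2(2 + 5) = 14 cm/s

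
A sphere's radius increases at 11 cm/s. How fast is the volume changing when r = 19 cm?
15884π cm³/s

V = (4/3)πr³
dV/dt = dV/dr · dr/dt = 4πr² · 11
At r = 19: dV/dt = 15884π cm³/s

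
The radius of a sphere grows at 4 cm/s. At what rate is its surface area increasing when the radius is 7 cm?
224π cm²/s

S = 4πr²
dS/dt = dS/dr · dr/dt = 8πr · 4
At r = 7: dS/dt = 224π cm²/s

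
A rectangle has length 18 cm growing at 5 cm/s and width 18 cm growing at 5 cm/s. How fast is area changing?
180 cm²/s

A = lw
dA/dt = w·dl/dt + l·dw/dt = 18·5 + 18·5 = 180 cm²/s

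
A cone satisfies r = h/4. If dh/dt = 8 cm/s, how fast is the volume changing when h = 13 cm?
169π/2 cm³/s

V = (1/3)π(h/4)²h = πh³/48
dV/dt = πh²/16 · 8
At h = 13: dV/dt = 169π/2 cm³/s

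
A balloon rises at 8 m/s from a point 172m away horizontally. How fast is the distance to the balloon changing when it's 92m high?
92√2378/1189 ≈ 3.773 m/s

z² = 172² + y²
z = √(172² + 92²) = 4√2378
dz/dt = y/z · dy/dt = 92/(4√2378) · 8 = 92√2378/1189 ≈ 3.773 m/s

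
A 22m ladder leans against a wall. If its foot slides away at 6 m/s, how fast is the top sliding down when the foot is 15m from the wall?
90√259/259 ≈ 5.592 m/s

x² + y² = 22²
2x·dx/dt + 2y·dy/dt = 0
dy/dt = -x/y · dx/dt = -15/√259 · 6 = -90√259/259 m/s
The top is descending at 90√259/259 ≈ 5.592 m/s.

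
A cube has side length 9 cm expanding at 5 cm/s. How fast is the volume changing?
1215 cm³/s

V = s³
dV/dt = 3s² · ds/dt = 3·9²·5 = 1215 cm³/s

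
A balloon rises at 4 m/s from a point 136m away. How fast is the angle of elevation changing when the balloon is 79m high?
0.021991 rad/s

tan(θ) = y/136
sec²(θ) · dθ/dt = (1/136) · dy/dt
dθ/dt = cos²(θ)/136 · 4 = 136/(136² + 79²) · 4
dθ/dt = 0.021991 rad/s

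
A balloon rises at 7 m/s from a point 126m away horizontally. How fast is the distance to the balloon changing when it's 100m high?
350√6469/6469 ≈ 4.352 m/s

z² = 126² + y²
z = √(126² + 100²) = 2√6469
dz/dt = y/z · dy/dt = 100/(2√6469) · 7 = 350√6469/6469 ≈ 4.352 m/s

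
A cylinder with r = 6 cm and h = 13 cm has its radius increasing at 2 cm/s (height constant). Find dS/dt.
100π cm²/s

S = 2πrh + 2πr² (lateral + bases)
dS/dt = (2πh + 4πr)·dr/dt = (2π·13 + 4π·6)·2
= 100π cm²/s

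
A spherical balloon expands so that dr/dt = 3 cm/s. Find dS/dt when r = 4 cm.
96π cm²/s

S = 4πr²
dS/dt = dS/dr · dr/dt = 8πr · 3
At r = 4: dS/dt = 96π cm²/s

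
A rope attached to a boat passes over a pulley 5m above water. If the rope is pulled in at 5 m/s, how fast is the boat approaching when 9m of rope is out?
45√14/28 ≈ 6.013 m/s

rope² = x² + 5²
x = √(9² - 5²) = 2√14
dx/dt = (rope/x) · d(rope)/dt = (9/(2√14)) · (-5) = -45√14/28 m/s
The boat approaches at 45√14/28 ≈ 6.013 m/s.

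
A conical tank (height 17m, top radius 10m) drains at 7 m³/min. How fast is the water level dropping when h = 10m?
2023/(10000π) ≈ 0.06439 m/min

r/h = 10/17, so r = (10/17)h
V = (1/3)πr²h = (1/3)π((10/17)h)²h = (100/867)πh³
dV/dh = (100/289)πh²
dh/dt = (dV/dt)/(dV/dh) = -7/((100/289)π·10²) = -2023/(10000π) m/min
The level is dropping at 2023/(10000π) ≈ 0.06439 m/min.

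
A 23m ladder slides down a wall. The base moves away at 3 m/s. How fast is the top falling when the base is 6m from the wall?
18√493/493 ≈ 0.8107 m/s

x² + y² = 23²
2x·dx/dt + 2y·dy/dt = 0
dy/dt = -x/y · dx/dt = -6/√493 · 3 = -18√493/493 m/s
The top is descending at 18√493/493 ≈ 0.8107 m/s.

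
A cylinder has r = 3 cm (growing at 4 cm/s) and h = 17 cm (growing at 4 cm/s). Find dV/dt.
444π cm³/s

V = πr²h
dV/dt = 2πrh·dr/dt + πr²·dh/dt
= 2π(3)(17)(4) + π(3)²(4)
= 444π cm³/s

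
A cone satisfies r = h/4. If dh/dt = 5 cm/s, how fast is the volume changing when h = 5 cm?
125π/16 cm³/s

V = (1/3)π(h/4)²h = πh³/48
dV/dt = πh²/16 · 5
At h = 5: dV/dt = 125π/16 cm³/s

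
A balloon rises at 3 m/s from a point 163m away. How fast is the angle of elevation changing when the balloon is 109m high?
0.012718 rad/s

tan(θ) = y/163
sec²(θ) · dθ/dt = (1/163) · dy/dt
dθ/dt = cos²(θ)/163 · 3 = 163/(163² + 109²) · 3
dθ/dt = 0.012718 rad/s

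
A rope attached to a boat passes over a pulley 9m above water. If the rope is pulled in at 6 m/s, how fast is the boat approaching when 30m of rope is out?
60√91/91 ≈ 6.29 m/s

rope² = x² + 9²
x = √(30² - 9²) = 3√91
dx/dt = (rope/x) · d(rope)/dt = (30/(3√91)) · (-6) = -60√91/91 m/s
The boat approaches at 60√91/91 ≈ 6.29 m/s.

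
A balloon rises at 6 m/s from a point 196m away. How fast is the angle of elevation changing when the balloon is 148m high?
0.019496 rad/s

tan(θ) = y/196
sec²(θ) · dθ/dt = (1/196) · dy/dt
dθ/dt = cos²(θ)/196 · 6 = 196/(196² + 148²) · 6
dθ/dt = 0.019496 rad/s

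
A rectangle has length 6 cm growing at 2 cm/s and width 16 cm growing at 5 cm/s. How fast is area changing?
62 cm²/s

A = lw
dA/dt = w·dl/dt + l·dw/dt = 16·2 + 6·5 = 62 cm²/s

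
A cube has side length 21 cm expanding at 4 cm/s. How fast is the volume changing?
5292 cm³/s

V = s³
dV/dt = 3s² · ds/dt = 3·21²·4 = 5292 cm³/s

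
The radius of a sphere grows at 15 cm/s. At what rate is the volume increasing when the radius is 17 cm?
17340π cm³/s

V = (4/3)πr³
dV/dt = dV/dr · dr/dt = 4πr² · 15
At r = 17: dV/dt = 17340π cm³/s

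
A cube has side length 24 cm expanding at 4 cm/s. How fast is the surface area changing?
1152 cm²/s

A = 6s²
dA/dt = 12s · ds/dt = 12·24·4 = 1152 cm²/s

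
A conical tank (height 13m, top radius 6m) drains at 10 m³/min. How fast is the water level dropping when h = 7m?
845/(882π) ≈ 0.305 m/min

r/h = 6/13, so r = (6/13)h
V = (1/3)πr²h = (1/3)π((6/13)h)²h = (12/169)πh³
dV/dh = (36/169)πh²
dh/dt = (dV/dt)/(dV/dh) = -10/((36/169)π·7²) = -845/(882π) m/min
The level is dropping at 845/(882π) ≈ 0.305 m/min.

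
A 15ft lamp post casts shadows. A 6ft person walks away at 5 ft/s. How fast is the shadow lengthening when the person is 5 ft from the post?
10/3 ft/s

By similar triangles: 15/(x+s) = 6/s
Solving: s = 6x/9
ds/dt = 6/9 · dx/dt = 2/3 · 5 = 10/3 ft/s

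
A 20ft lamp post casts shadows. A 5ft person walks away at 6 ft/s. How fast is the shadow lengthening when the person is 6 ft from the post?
2 ft/s

By similar triangles: 20/(x+s) = 5/s
Solving: s = 5x/15
ds/dt = 5/15 · dx/dt = 1/3 · 6 = 2 ft/s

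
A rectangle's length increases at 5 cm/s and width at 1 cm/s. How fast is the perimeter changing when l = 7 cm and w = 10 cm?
12 cm/s

P = 2(l + w)
dP/dt = 2(dl/dt + dw/dt) = 2(5 + 1) = 12 cm/s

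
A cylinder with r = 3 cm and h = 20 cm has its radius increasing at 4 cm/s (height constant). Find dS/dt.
208π cm²/s

S = 2πrh + 2πr² (lateral + bases)
dS/dt = (2πh + 4πr)·dr/dt = (2π·20 + 4π·3)·4
= 208π cm²/s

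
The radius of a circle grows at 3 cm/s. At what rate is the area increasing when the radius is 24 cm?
144π cm²/s

A = πr²
dA/dt = 2πr · dr/dt = 2π(24)(3) = 144π cm²/s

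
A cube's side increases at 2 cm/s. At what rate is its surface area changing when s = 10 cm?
240 cm²/s

A = 6s²
dA/dt = 12s · ds/dt = 12·10·2 = 240 cm²/s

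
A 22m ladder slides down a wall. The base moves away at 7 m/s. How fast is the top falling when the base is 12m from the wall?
42√85/85 ≈ 4.556 m/s

x² + y² = 22²
2x·dx/dt + 2y·dy/dt = 0
dy/dt = -x/y · dx/dt = -12/(2√85) · 7 = -42√85/85 m/s
The top is descending at 42√85/85 ≈ 4.556 m/s.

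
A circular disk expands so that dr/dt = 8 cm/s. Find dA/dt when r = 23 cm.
368π cm²/s

A = πr²
dA/dt = 2πr · dr/dt = 2π(23)(8) = 368π cm²/s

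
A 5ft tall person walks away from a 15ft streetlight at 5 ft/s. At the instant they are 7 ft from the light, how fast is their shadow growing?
5/2 ft/s

By similar triangles: 15/(x+s) = 5/s
Solving: s = 5x/10
ds/dt = 5/10 · dx/dt = 1/2 · 5 = 5/2 ft/s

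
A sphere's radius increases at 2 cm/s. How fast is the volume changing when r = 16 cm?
2048π cm³/s

V = (4/3)πr³
dV/dt = dV/dr · dr/dt = 4πr² · 2
At r = 16: dV/dt = 2048π cm³/s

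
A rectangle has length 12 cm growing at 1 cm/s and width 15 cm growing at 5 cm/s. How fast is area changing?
75 cm²/s

A = lw
dA/dt = w·dl/dt + l·dw/dt = 15·1 + 12·5 = 75 cm²/s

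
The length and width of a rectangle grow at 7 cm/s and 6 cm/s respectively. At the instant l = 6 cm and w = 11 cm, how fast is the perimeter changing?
26 cm/s

P = 2(l + w)
dP/dt = 2(dl/dt + dw/dt) = 2(7 + 6) = 26 cm/s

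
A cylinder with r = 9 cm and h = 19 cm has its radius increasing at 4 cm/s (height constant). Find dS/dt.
296π cm²/s

S = 2πrh + 2πr² (lateral + bases)
dS/dt = (2πh + 4πr)·dr/dt = (2π·19 + 4π·9)·4
= 296π cm²/s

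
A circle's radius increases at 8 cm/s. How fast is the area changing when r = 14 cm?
224π cm²/s

A = πr²
dA/dt = 2πr · dr/dt = 2π(14)(8) = 224π cm²/s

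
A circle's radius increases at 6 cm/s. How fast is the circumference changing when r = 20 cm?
12π cm/s

C = 2πr
dC/dt = 2π · dr/dt = 2π · 6 = 12π cm/s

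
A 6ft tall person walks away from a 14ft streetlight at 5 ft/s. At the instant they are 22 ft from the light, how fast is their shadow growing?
15/4 ft/s

By similar triangles: 14/(x+s) = 6/s
Solving: s = 6x/8
ds/dt = 6/8 · dx/dt = 3/4 · 5 = 15/4 ft/s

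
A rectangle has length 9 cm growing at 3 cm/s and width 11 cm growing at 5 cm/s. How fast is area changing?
78 cm²/s

A = lw
dA/dt = w·dl/dt + l·dw/dt = 11·3 + 9·5 = 78 cm²/s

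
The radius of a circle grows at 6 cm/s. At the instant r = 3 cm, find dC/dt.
12π cm/s

C = 2πr
dC/dt = 2π · dr/dt = 2π · 6 = 12π cm/s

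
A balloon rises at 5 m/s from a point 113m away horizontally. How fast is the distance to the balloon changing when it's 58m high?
290√16133/16133 ≈ 2.283 m/s

z² = 113² + y²
z = √(113² + 58²) = √16133
dz/dt = y/z · dy/dt = 58/√16133 · 5 = 290√16133/16133 ≈ 2.283 m/s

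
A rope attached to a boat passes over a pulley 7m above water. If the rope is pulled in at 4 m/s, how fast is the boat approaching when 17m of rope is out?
17√15/15 ≈ 4.389 m/s

rope² = x² + 7²
x = √(17² - 7²) = 4√15
dx/dt = (rope/x) · d(rope)/dt = (17/(4√15)) · (-4) = -17√15/15 m/s
The boat approaches at 17√15/15 ≈ 4.389 m/s.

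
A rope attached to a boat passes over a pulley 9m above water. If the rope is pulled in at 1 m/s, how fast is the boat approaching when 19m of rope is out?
19√70/140 ≈ 1.135 m/s

rope² = x² + 9²
x = √(19² - 9²) = 2√70
dx/dt = (rope/x) · d(rope)/dt = (19/(2√70)) · (-1) = -19√70/140 m/s
The boat approaches at 19√70/140 ≈ 1.135 m/s.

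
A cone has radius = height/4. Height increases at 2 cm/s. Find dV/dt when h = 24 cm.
72π cm³/s

V = (1/3)π(h/4)²h = πh³/48
dV/dt = πh²/16 · 2
At h = 24: dV/dt = 72π cm³/s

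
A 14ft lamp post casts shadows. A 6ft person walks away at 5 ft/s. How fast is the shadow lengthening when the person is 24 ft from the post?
15/4 ft/s

By similar triangles: 14/(x+s) = 6/s
Solving: s = 6x/8
ds/dt = 6/8 · dx/dt = 3/4 · 5 = 15/4 ft/s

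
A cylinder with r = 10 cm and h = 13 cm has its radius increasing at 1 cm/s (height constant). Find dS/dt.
66π cm²/s

S = 2πrh + 2πr² (lateral + bases)
dS/dt = (2πh + 4πr)·dr/dt = (2π·13 + 4π·10)·1
= 66π cm²/s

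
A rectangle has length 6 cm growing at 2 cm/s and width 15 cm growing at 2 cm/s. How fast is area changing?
42 cm²/s

A = lw
dA/dt = w·dl/dt + l·dw/dt = 15·2 + 6·2 = 42 cm²/s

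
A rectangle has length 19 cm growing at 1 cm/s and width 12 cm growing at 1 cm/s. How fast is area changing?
31 cm²/s

A = lw
dA/dt = w·dl/dt + l·dw/dt = 12·1 + 19·1 = 31 cm²/s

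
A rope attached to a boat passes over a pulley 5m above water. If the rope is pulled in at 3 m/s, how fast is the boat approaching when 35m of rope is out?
7√3/4 ≈ 3.031 m/s

rope² = x² + 5²
x = √(35² - 5²) = 20√3
dx/dt = (rope/x) · d(rope)/dt = (35/(20√3)) · (-3) = -7√3/4 m/s
The boat approaches at 7√3/4 ≈ 3.031 m/s.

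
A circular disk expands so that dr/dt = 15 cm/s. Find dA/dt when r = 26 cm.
780π cm²/s

A = πr²
dA/dt = 2πr · dr/dt = 2π(26)(15) = 780π cm²/s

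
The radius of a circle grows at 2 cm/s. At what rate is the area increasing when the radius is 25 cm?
100π cm²/s

A = πr²
dA/dt = 2πr · dr/dt = 2π(25)(2) = 100π cm²/s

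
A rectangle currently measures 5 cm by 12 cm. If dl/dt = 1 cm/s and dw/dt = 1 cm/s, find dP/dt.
4 cm/s

P = 2(l + w)
dP/dt = 2(dl/dt + dw/dt) = 2(1 + 1) = 4 cm/s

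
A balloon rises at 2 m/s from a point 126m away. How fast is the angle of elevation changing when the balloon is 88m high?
0.010669 rad/s

tan(θ) = y/126
sec²(θ) · dθ/dt = (1/126) · dy/dt
dθ/dt = cos²(θ)/126 · 2 = 126/(126² + 88²) · 2
dθ/dt = 0.010669 rad/s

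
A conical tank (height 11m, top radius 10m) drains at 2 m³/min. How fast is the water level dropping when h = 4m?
121/(800π) ≈ 0.04814 m/min

r/h = 10/11, so r = (10/11)h
V = (1/3)πr²h = (1/3)π((10/11)h)²h = (100/363)πh³
dV/dh = (100/121)πh²
dh/dt = (dV/dt)/(dV/dh) = -2/((100/121)π·4²) = -121/(800π) m/min
The level is dropping at 121/(800π) ≈ 0.04814 m/min.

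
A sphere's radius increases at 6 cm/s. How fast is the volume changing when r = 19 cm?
8664π cm³/s

V = (4/3)πr³
dV/dt = dV/dr · dr/dt = 4πr² · 6
At r = 19: dV/dt = 8664π cm³/s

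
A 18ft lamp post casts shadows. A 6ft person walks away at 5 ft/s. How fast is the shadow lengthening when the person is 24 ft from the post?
5/2 ft/s

By similar triangles: 18/(x+s) = 6/s
Solving: s = 6x/12
ds/dt = 6/12 · dx/dt = 1/2 · 5 = 5/2 ft/s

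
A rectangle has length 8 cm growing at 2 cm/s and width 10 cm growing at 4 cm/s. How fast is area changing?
52 cm²/s

A = lw
dA/dt = w·dl/dt + l·dw/dt = 10·2 + 8·4 = 52 cm²/s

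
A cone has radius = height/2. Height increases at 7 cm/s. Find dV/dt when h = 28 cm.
1372π cm³/s

V = (1/3)π(h/2)²h = πh³/12
dV/dt = πh²/4 · 7
At h = 28: dV/dt = 1372π cm³/s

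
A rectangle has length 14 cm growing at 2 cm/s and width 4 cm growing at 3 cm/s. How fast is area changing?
50 cm²/s

A = lw
dA/dt = w·dl/dt + l·dw/dt = 4·2 + 14·3 = 50 cm²/s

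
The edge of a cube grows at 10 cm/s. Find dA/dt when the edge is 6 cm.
720 cm²/s

A = 6s²
dA/dt = 12s · ds/dt = 12·6·10 = 720 cm²/s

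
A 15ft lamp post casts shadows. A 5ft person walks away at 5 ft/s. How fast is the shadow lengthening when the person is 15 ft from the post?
5/2 ft/s

By similar triangles: 15/(x+s) = 5/s
Solving: s = 5x/10
ds/dt = 5/10 · dx/dt = 1/2 · 5 = 5/2 ft/s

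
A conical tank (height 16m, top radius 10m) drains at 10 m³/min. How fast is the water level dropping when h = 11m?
128/(605π) ≈ 0.06734 m/min

r/h = 10/16, so r = (5/8)h
V = (1/3)πr²h = (1/3)π((5/8)h)²h = (25/192)πh³
dV/dh = (25/64)πh²
dh/dt = (dV/dt)/(dV/dh) = -10/((25/64)π·11²) = -128/(605π) m/min
The level is dropping at 128/(605π) ≈ 0.06734 m/min.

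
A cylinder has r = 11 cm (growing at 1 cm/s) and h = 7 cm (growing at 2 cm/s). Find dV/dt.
396π cm³/s

V = πr²h
dV/dt = 2πrh·dr/dt + πr²·dh/dt
= 2π(11)(7)(1) + π(11)²(2)
= 396π cm³/s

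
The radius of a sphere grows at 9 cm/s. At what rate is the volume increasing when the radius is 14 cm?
7056π cm³/s

V = (4/3)πr³
dV/dt = dV/dr · dr/dt = 4πr² · 9
At r = 14: dV/dt = 7056π cm³/s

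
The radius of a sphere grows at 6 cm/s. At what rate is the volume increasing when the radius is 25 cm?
15000π cm³/s

V = (4/3)πr³
dV/dt = dV/dr · dr/dt = 4πr² · 6
At r = 25: dV/dt = 15000π cm³/s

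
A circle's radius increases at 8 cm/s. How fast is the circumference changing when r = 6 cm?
16π cm/s

C = 2πr
dC/dt = 2π · dr/dt = 2π · 8 = 16π cm/s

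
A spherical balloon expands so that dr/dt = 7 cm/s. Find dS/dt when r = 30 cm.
1680π cm²/s

S = 4πr²
dS/dt = dS/dr · dr/dt = 8πr · 7
At r = 30: dS/dt = 1680π cm²/s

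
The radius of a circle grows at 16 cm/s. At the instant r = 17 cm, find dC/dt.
32π cm/s

C = 2πr
dC/dt = 2π · dr/dt = 2π · 16 = 32π cm/s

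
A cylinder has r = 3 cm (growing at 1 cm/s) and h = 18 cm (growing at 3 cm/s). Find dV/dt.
135π cm³/s

V = πr²h
dV/dt = 2πrh·dr/dt + πr²·dh/dt
= 2π(3)(18)(1) + π(3)²(3)
= 135π cm³/s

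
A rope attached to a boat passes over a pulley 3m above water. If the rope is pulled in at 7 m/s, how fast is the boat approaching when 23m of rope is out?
161√130/260 ≈ 7.06 m/s

rope² = x² + 3²
x = √(23² - 3²) = 2√130
dx/dt = (rope/x) · d(rope)/dt = (23/(2√130)) · (-7) = -161√130/260 m/s
The boat approaches at 161√130/260 ≈ 7.06 m/s.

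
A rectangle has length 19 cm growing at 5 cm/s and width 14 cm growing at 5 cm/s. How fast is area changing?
165 cm²/s

A = lw
dA/dt = w·dl/dt + l·dw/dt = 14·5 + 19·5 = 165 cm²/s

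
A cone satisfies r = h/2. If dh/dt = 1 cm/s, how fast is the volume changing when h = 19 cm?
361π/4 cm³/s

V = (1/3)π(h/2)²h = πh³/12
dV/dt = πh²/4 · 1
At h = 19: dV/dt = 361π/4 cm³/s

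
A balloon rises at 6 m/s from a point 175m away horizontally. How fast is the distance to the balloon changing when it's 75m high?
9√58/29 ≈ 2.364 m/s

z² = 175² + y²
z = √(175² + 75²) = 25√58
dz/dt = y/z · dy/dt = 75/(25√58) · 6 = 9√58/29 ≈ 2.364 m/s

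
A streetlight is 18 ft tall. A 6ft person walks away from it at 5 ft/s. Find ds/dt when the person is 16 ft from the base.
5/2 ft/s

By similar triangles: 18/(x+s) = 6/s
Solving: s = 6x/12
ds/dt = 6/12 · dx/dt = 1/2 · 5 = 5/2 ft/s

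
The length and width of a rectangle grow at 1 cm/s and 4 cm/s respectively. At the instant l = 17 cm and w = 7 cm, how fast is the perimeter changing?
10 cm/s

P = 2(l + w)
dP/dt = 2(dl/dt + dw/dt) = 2(1 + 4) = 10 cm/s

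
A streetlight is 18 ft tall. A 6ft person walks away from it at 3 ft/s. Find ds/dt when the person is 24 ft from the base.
3/2 ft/s

By similar triangles: 18/(x+s) = 6/s
Solving: s = 6x/12
ds/dt = 6/12 · dx/dt = 1/2 · 3 = 3/2 ft/s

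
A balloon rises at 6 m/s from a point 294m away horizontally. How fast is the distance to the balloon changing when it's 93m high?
186√10565/10565 ≈ 1.81 m/s

z² = 294² + y²
z = √(294² + 93²) = 3√10565
dz/dt = y/z · dy/dt = 93/(3√10565) · 6 = 186√10565/10565 ≈ 1.81 m/s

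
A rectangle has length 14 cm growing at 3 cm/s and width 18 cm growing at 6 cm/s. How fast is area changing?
138 cm²/s

A = lw
dA/dt = w·dl/dt + l·dw/dt = 18·3 + 14·6 = 138 cm²/s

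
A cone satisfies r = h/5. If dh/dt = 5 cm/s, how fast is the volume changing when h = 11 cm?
121π/5 cm³/s

V = (1/3)π(h/5)²h = πh³/75
dV/dt = πh²/25 · 5
At h = 11: dV/dt = 121π/5 cm³/s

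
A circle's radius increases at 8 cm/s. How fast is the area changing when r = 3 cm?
48π cm²/s

A = πr²
dA/dt = 2πr · dr/dt = 2π(3)(8) = 48π cm²/s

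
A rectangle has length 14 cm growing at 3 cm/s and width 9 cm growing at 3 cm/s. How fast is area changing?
69 cm²/s

A = lw
dA/dt = w·dl/dt + l·dw/dt = 9·3 + 14·3 = 69 cm²/s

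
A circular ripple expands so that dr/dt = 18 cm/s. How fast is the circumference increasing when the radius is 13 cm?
36π cm/s

C = 2πr
dC/dt = 2π · dr/dt = 2π · 18 = 36π cm/s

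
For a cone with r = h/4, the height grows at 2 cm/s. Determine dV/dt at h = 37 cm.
1369π/8 cm³/s

V = (1/3)π(h/4)²h = πh³/48
dV/dt = πh²/16 · 2
At h = 37: dV/dt = 1369π/8 cm³/s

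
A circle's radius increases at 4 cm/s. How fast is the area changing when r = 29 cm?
232π cm²/s

A = πr²
dA/dt = 2πr · dr/dt = 2π(29)(4) = 232π cm²/s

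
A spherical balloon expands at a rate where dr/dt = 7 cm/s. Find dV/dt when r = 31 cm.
26908π cm³/s

V = (4/3)πr³
dV/dt = dV/dr · dr/dt = 4πr² · 7
At r = 31: dV/dt = 26908π cm³/s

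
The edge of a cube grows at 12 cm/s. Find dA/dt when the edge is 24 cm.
3456 cm²/s

A = 6s²
dA/dt = 12s · ds/dt = 12·24·12 = 3456 cm²/s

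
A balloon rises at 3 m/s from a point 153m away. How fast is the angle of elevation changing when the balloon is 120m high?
0.01214 rad/s

tan(θ) = y/153
sec²(θ) · dθ/dt = (1/153) · dy/dt
dθ/dt = cos²(θ)/153 · 3 = 153/(153² + 120²) · 3
dθ/dt = 0.01214 rad/s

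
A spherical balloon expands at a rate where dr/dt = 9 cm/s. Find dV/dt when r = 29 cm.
30276π cm³/s

V = (4/3)πr³
dV/dt = dV/dr · dr/dt = 4πr² · 9
At r = 29: dV/dt = 30276π cm³/s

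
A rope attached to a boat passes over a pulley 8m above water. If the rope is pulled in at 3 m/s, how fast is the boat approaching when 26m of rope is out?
13√17/17 ≈ 3.153 m/s

rope² = x² + 8²
x = √(26² - 8²) = 6√17
dx/dt = (rope/x) · d(rope)/dt = (26/(6√17)) · (-3) = -13√17/17 m/s
The boat approaches at 13√17/17 ≈ 3.153 m/s.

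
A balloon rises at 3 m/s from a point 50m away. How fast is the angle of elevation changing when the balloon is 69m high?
0.020658 rad/s

tan(θ) = y/50
sec²(θ) · dθ/dt = (1/50) · dy/dt
dθ/dt = cos²(θ)/50 · 3 = 50/(50² + 69²) · 3
dθ/dt = 0.020658 rad/s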